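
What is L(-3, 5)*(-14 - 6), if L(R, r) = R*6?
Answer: 360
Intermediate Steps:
L(R, r) = 6*R
L(-3, 5)*(-14 - 6) = (6*(-3))*(-14 - 6) = -18*(-20) = 360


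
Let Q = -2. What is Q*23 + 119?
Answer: 73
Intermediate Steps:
Q*23 + 119 = -2*23 + 119 = -46 + 119 = 73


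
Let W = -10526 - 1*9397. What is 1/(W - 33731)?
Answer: -1/53654 ≈ -1.8638e-5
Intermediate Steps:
W = -19923 (W = -10526 - 9397 = -19923)
1/(W - 33731) = 1/(-19923 - 33731) = 1/(-53654) = -1/53654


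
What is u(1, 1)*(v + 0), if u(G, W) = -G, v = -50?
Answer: 50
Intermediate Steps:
u(1, 1)*(v + 0) = (-1*1)*(-50 + 0) = -1*(-50) = 50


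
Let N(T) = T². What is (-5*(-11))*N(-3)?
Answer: 495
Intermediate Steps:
(-5*(-11))*N(-3) = -5*(-11)*(-3)² = 55*9 = 495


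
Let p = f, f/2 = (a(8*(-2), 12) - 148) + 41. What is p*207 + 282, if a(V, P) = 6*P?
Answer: -14208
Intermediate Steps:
f = -70 (f = 2*((6*12 - 148) + 41) = 2*((72 - 148) + 41) = 2*(-76 + 41) = 2*(-35) = -70)
p = -70
p*207 + 282 = -70*207 + 282 = -14490 + 282 = -14208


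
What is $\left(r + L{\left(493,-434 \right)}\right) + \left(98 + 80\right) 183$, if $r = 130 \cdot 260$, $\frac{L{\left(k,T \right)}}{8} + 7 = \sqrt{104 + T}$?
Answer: $66318 + 8 i \sqrt{330} \approx 66318.0 + 145.33 i$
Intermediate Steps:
$L{\left(k,T \right)} = -56 + 8 \sqrt{104 + T}$
$r = 33800$
$\left(r + L{\left(493,-434 \right)}\right) + \left(98 + 80\right) 183 = \left(33800 - \left(56 - 8 \sqrt{104 - 434}\right)\right) + \left(98 + 80\right) 183 = \left(33800 - \left(56 - 8 \sqrt{-330}\right)\right) + 178 \cdot 183 = \left(33800 - \left(56 - 8 i \sqrt{330}\right)\right) + 32574 = \left(33744 + 8 i \sqrt{330}\right) + 32574 = 66318 + 8 i \sqrt{330}$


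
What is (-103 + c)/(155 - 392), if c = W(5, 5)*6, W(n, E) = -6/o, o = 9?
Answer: 107/237 ≈ 0.45148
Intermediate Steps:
W(n, E) = -2/3 (W(n, E) = -6/9 = -6*1/9 = -2/3)
c = -4 (c = -2/3*6 = -4)
(-103 + c)/(155 - 392) = (-103 - 4)/(155 - 392) = -107/(-237) = -107*(-1/237) = 107/237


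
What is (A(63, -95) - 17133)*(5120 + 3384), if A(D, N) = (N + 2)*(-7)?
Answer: -140162928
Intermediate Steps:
A(D, N) = -14 - 7*N (A(D, N) = (2 + N)*(-7) = -14 - 7*N)
(A(63, -95) - 17133)*(5120 + 3384) = ((-14 - 7*(-95)) - 17133)*(5120 + 3384) = ((-14 + 665) - 17133)*8504 = (651 - 17133)*8504 = -16482*8504 = -140162928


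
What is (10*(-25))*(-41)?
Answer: 10250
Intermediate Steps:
(10*(-25))*(-41) = -250*(-41) = 10250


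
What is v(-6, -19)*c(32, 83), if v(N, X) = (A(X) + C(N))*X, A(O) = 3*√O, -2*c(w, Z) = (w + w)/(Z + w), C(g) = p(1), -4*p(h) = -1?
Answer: 152/115 + 1824*I*√19/115 ≈ 1.3217 + 69.136*I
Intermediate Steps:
p(h) = ¼ (p(h) = -¼*(-1) = ¼)
C(g) = ¼
c(w, Z) = -w/(Z + w) (c(w, Z) = -(w + w)/(2*(Z + w)) = -2*w/(2*(Z + w)) = -w/(Z + w))
v(N, X) = X*(¼ + 3*√X) (v(N, X) = (3*√X + ¼)*X = (¼ + 3*√X)*X = X*(¼ + 3*√X))
v(-6, -19)*c(32, 83) = (3*(-19)^(3/2) + (¼)*(-19))*(-1*32/(83 + 32)) = (3*(-19*I*√19) - 19/4)*(-1*32/115) = (-57*I*√19 - 19/4)*(-1*32*1/115) = (-19/4 - 57*I*√19)*(-32/115) = 152/115 + 1824*I*√19/115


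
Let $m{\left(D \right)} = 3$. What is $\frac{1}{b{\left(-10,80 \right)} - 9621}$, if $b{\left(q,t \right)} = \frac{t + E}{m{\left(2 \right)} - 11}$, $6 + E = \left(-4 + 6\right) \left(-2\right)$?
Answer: $- \frac{4}{38519} \approx -0.00010384$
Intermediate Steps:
$E = -10$ ($E = -6 + \left(-4 + 6\right) \left(-2\right) = -6 + 2 \left(-2\right) = -6 - 4 = -10$)
$b{\left(q,t \right)} = \frac{5}{4} - \frac{t}{8}$ ($b{\left(q,t \right)} = \frac{t - 10}{3 - 11} = \frac{-10 + t}{-8} = \left(-10 + t\right) \left(- \frac{1}{8}\right) = \frac{5}{4} - \frac{t}{8}$)
$\frac{1}{b{\left(-10,80 \right)} - 9621} = \frac{1}{\left(\frac{5}{4} - 10\right) - 9621} = \frac{1}{- \frac{35}{4} - 9621} = \frac{1}{- \frac{38519}{4}} = - \frac{4}{38519}$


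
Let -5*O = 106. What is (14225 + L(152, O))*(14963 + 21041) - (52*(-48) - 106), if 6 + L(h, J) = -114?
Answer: 507839022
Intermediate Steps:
O = -106/5 (O = -1/5*106 = -106/5 ≈ -21.200)
L(h, J) = -120 (L(h, J) = -6 - 114 = -120)
(14225 + L(152, O))*(14963 + 21041) - (52*(-48) - 106) = (14225 - 120)*(14963 + 21041) - (52*(-48) - 106) = 14105*36004 - (-2496 - 106) = 507836420 - 1*(-2602) = 507836420 + 2602 = 507839022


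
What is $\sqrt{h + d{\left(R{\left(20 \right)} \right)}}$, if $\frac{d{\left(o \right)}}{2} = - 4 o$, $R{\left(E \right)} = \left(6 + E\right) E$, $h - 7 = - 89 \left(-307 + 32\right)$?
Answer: $3 \sqrt{2258} \approx 142.56$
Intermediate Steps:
$h = 24482$ ($h = 7 - 89 \left(-307 + 32\right) = 7 - -24475 = 7 + 24475 = 24482$)
$R{\left(E \right)} = E \left(6 + E\right)$
$d{\left(o \right)} = - 8 o$ ($d{\left(o \right)} = 2 \left(- 4 o\right) = - 8 o$)
$\sqrt{h + d{\left(R{\left(20 \right)} \right)}} = \sqrt{24482 - 8 \cdot 20 \left(6 + 20\right)} = \sqrt{24482 - 8 \cdot 20 \cdot 26} = \sqrt{24482 - 4160} = \sqrt{20322} = 3 \sqrt{2258}$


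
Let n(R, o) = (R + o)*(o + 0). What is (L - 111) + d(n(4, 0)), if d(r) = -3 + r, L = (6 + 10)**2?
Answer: 142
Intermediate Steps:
n(R, o) = o*(R + o) (n(R, o) = (R + o)*o = o*(R + o))
L = 256 (L = 16**2 = 256)
(L - 111) + d(n(4, 0)) = (256 - 111) + (-3 + 0*(4 + 0)) = 145 + (-3 + 0*4) = 145 + (-3 + 0) = 145 - 3 = 142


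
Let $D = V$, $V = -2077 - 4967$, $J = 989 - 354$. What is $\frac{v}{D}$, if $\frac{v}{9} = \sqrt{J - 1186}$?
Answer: $- \frac{3 i \sqrt{551}}{2348} \approx - 0.029992 i$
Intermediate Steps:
$J = 635$
$v = 9 i \sqrt{551}$ ($v = 9 \sqrt{635 - 1186} = 9 \sqrt{-551} = 9 i \sqrt{551} \approx 211.26 i$)
$V = -7044$ ($V = -2077 - 4967 = -7044$)
$D = -7044$
$\frac{v}{D} = \frac{9 i \sqrt{551}}{-7044} = 9 i \sqrt{551} \left(- \frac{1}{7044}\right) = - \frac{3 i \sqrt{551}}{2348}$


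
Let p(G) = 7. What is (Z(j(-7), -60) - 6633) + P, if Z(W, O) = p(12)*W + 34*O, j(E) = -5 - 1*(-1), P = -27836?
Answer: -36537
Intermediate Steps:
j(E) = -4 (j(E) = -5 + 1 = -4)
Z(W, O) = 7*W + 34*O
(Z(j(-7), -60) - 6633) + P = ((7*(-4) + 34*(-60)) - 6633) - 27836 = ((-28 - 2040) - 6633) - 27836 = (-2068 - 6633) - 27836 = -8701 - 27836 = -36537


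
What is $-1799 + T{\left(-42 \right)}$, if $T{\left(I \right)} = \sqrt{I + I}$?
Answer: $-1799 + 2 i \sqrt{21} \approx -1799.0 + 9.1651 i$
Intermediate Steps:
$T{\left(I \right)} = \sqrt{2} \sqrt{I}$ ($T{\left(I \right)} = \sqrt{2 I} = \sqrt{2} \sqrt{I}$)
$-1799 + T{\left(-42 \right)} = -1799 + \sqrt{2} \sqrt{-42} = -1799 + \sqrt{2} i \sqrt{42} = -1799 + 2 i \sqrt{21}$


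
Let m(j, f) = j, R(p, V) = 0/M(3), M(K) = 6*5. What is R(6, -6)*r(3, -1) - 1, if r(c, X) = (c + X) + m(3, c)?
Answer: -1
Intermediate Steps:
M(K) = 30
R(p, V) = 0 (R(p, V) = 0/30 = 0*(1/30) = 0)
r(c, X) = 3 + X + c (r(c, X) = (c + X) + 3 = (X + c) + 3 = 3 + X + c)
R(6, -6)*r(3, -1) - 1 = 0*(3 - 1 + 3) - 1 = 0*5 - 1 = 0 - 1 = -1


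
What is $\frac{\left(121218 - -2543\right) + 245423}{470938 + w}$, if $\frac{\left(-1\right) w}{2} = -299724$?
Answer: $\frac{184592}{535193} \approx 0.34491$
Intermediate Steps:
$w = 599448$ ($w = \left(-2\right) \left(-299724\right) = 599448$)
$\frac{\left(121218 - -2543\right) + 245423}{470938 + w} = \frac{\left(121218 - -2543\right) + 245423}{470938 + 599448} = \frac{\left(121218 + 2543\right) + 245423}{1070386} = \left(123761 + 245423\right) \frac{1}{1070386} = 369184 \cdot \frac{1}{1070386} = \frac{184592}{535193}$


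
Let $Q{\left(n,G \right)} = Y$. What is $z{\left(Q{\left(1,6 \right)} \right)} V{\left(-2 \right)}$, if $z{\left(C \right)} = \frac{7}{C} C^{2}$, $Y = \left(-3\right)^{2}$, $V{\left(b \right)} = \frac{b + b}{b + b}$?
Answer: $63$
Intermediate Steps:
$V{\left(b \right)} = 1$ ($V{\left(b \right)} = \frac{2 b}{2 b} = 2 b \frac{1}{2 b} = 1$)
$Y = 9$
$Q{\left(n,G \right)} = 9$
$z{\left(C \right)} = 7 C$
$z{\left(Q{\left(1,6 \right)} \right)} V{\left(-2 \right)} = 7 \cdot 9 \cdot 1 = 63 \cdot 1 = 63$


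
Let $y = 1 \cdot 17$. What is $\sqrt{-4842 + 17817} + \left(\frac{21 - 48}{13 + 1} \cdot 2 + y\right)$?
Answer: $\frac{92}{7} + 5 \sqrt{519} \approx 127.05$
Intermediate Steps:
$y = 17$
$\sqrt{-4842 + 17817} + \left(\frac{21 - 48}{13 + 1} \cdot 2 + y\right) = \sqrt{-4842 + 17817} + \left(\frac{21 - 48}{13 + 1} \cdot 2 + 17\right) = \sqrt{12975} + \left(- \frac{27}{14} \cdot 2 + 17\right) = 5 \sqrt{519} + \left(\left(-27\right) \frac{1}{14} \cdot 2 + 17\right) = 5 \sqrt{519} + \left(\left(- \frac{27}{14}\right) 2 + 17\right) = 5 \sqrt{519} + \left(- \frac{27}{7} + 17\right) = 5 \sqrt{519} + \frac{92}{7} = \frac{92}{7} + 5 \sqrt{519}$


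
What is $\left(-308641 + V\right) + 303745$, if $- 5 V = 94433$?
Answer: $- \frac{118913}{5} \approx -23783.0$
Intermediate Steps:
$V = - \frac{94433}{5}$ ($V = \left(- \frac{1}{5}\right) 94433 = - \frac{94433}{5} \approx -18887.0$)
$\left(-308641 + V\right) + 303745 = \left(-308641 - \frac{94433}{5}\right) + 303745 = - \frac{1637638}{5} + 303745 = - \frac{118913}{5}$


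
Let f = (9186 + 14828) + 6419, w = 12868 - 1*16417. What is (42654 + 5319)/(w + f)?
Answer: 47973/26884 ≈ 1.7844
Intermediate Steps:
w = -3549 (w = 12868 - 16417 = -3549)
f = 30433 (f = 24014 + 6419 = 30433)
(42654 + 5319)/(w + f) = (42654 + 5319)/(-3549 + 30433) = 47973/26884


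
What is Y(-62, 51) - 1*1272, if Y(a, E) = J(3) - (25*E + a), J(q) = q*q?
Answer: -2476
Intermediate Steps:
J(q) = q**2
Y(a, E) = 9 - a - 25*E (Y(a, E) = 3**2 - (25*E + a) = 9 - (a + 25*E) = 9 + (-a - 25*E) = 9 - a - 25*E)
Y(-62, 51) - 1*1272 = (9 - 1*(-62) - 25*51) - 1*1272 = (9 + 62 - 1275) - 1272 = -1204 - 1272 = -2476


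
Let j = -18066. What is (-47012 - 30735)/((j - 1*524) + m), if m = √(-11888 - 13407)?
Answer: 289063346/69122679 + 77747*I*√25295/345613395 ≈ 4.1819 + 0.035778*I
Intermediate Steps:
m = I*√25295 (m = √(-25295) = I*√25295 ≈ 159.04*I)
(-47012 - 30735)/((j - 1*524) + m) = (-47012 - 30735)/((-18066 - 1*524) + I*√25295) = -77747/((-18066 - 524) + I*√25295) = -77747/(-18590 + I*√25295)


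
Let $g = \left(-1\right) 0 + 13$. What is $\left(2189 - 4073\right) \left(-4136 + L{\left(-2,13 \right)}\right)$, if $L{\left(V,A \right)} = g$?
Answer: $7767732$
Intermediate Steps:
$g = 13$ ($g = 0 + 13 = 13$)
$L{\left(V,A \right)} = 13$
$\left(2189 - 4073\right) \left(-4136 + L{\left(-2,13 \right)}\right) = \left(2189 - 4073\right) \left(-4136 + 13\right) = \left(-1884\right) \left(-4123\right) = 7767732$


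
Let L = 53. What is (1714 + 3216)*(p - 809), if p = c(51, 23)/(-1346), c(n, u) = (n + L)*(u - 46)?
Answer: -2678276730/673 ≈ -3.9796e+6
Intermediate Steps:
c(n, u) = (-46 + u)*(53 + n) (c(n, u) = (n + 53)*(u - 46) = (53 + n)*(-46 + u) = (-46 + u)*(53 + n))
p = 1196/673 (p = (-2438 - 46*51 + 53*23 + 51*23)/(-1346) = (-2438 - 2346 + 1219 + 1173)*(-1/1346) = -2392*(-1/1346) = 1196/673 ≈ 1.7771)
(1714 + 3216)*(p - 809) = (1714 + 3216)*(1196/673 - 809) = 4930*(-543261/673) = -2678276730/673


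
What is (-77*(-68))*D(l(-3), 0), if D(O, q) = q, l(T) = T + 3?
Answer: 0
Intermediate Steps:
l(T) = 3 + T
(-77*(-68))*D(l(-3), 0) = -77*(-68)*0 = 5236*0 = 0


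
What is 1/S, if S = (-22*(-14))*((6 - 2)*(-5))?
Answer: -1/6160 ≈ -0.00016234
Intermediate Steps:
S = -6160 (S = 308*(4*(-5)) = 308*(-20) = -6160)
1/S = 1/(-6160) = -1/6160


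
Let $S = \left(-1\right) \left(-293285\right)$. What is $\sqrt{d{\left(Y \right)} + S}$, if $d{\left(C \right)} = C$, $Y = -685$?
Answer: $10 \sqrt{2926} \approx 540.92$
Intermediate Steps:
$S = 293285$
$\sqrt{d{\left(Y \right)} + S} = \sqrt{-685 + 293285} = \sqrt{292600} = 10 \sqrt{2926}$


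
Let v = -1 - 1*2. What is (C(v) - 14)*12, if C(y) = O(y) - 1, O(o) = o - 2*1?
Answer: -240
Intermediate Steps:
v = -3 (v = -1 - 2 = -3)
O(o) = -2 + o (O(o) = o - 2 = -2 + o)
C(y) = -3 + y (C(y) = (-2 + y) - 1 = -3 + y)
(C(v) - 14)*12 = ((-3 - 3) - 14)*12 = (-6 - 14)*12 = -20*12 = -240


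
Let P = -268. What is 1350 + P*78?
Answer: -19554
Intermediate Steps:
1350 + P*78 = 1350 - 268*78 = 1350 - 20904 = -19554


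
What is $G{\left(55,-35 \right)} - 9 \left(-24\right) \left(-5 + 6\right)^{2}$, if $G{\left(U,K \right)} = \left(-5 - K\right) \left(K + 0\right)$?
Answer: $-834$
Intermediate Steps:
$G{\left(U,K \right)} = K \left(-5 - K\right)$ ($G{\left(U,K \right)} = \left(-5 - K\right) K = K \left(-5 - K\right)$)
$G{\left(55,-35 \right)} - 9 \left(-24\right) \left(-5 + 6\right)^{2} = \left(-1\right) \left(-35\right) \left(5 - 35\right) - 9 \left(-24\right) \left(-5 + 6\right)^{2} = \left(-1\right) \left(-35\right) \left(-30\right) - - 216 \cdot 1^{2} = -1050 - \left(-216\right) 1 = -1050 - -216 = -1050 + 216 = -834$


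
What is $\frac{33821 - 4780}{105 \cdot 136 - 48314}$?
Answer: $- \frac{29041}{34034} \approx -0.85329$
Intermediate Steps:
$\frac{33821 - 4780}{105 \cdot 136 - 48314} = \frac{29041}{14280 - 48314} = \frac{29041}{-34034} = 29041 \left(- \frac{1}{34034}\right) = - \frac{29041}{34034}$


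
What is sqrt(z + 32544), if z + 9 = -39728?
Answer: I*sqrt(7193) ≈ 84.812*I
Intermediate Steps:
z = -39737 (z = -9 - 39728 = -39737)
sqrt(z + 32544) = sqrt(-39737 + 32544) = sqrt(-7193) = I*sqrt(7193)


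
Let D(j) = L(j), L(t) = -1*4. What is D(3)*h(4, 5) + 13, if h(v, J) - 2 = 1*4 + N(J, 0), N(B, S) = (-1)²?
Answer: -15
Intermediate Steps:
N(B, S) = 1
h(v, J) = 7 (h(v, J) = 2 + (1*4 + 1) = 2 + (4 + 1) = 2 + 5 = 7)
L(t) = -4
D(j) = -4
D(3)*h(4, 5) + 13 = -4*7 + 13 = -28 + 13 = -15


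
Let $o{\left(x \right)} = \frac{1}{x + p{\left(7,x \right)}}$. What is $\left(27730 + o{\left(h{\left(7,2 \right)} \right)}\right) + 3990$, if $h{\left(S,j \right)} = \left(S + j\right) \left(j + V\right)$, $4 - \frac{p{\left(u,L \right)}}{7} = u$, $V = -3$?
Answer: $\frac{951599}{30} \approx 31720.0$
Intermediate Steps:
$p{\left(u,L \right)} = 28 - 7 u$
$h{\left(S,j \right)} = \left(-3 + j\right) \left(S + j\right)$ ($h{\left(S,j \right)} = \left(S + j\right) \left(j - 3\right) = \left(S + j\right) \left(-3 + j\right) = \left(-3 + j\right) \left(S + j\right)$)
$o{\left(x \right)} = \frac{1}{-21 + x}$ ($o{\left(x \right)} = \frac{1}{x + \left(28 - 49\right)} = \frac{1}{x - 21} = \frac{1}{-21 + x}$)
$\left(27730 + o{\left(h{\left(7,2 \right)} \right)}\right) + 3990 = \left(27730 + \frac{1}{-21 + \left(2^{2} - 21 - 6 + 7 \cdot 2\right)}\right) + 3990 = \left(27730 + \frac{1}{-21 + \left(4 - 21 - 6 + 14\right)}\right) + 3990 = \left(27730 + \frac{1}{-21 - 9}\right) + 3990 = \left(27730 + \frac{1}{-30}\right) + 3990 = \left(27730 - \frac{1}{30}\right) + 3990 = \frac{831899}{30} + 3990 = \frac{951599}{30}$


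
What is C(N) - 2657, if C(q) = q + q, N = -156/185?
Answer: -491857/185 ≈ -2658.7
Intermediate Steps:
N = -156/185 (N = -156*1/185 = -156/185 ≈ -0.84324)
C(q) = 2*q
C(N) - 2657 = 2*(-156/185) - 2657 = -312/185 - 2657 = -491857/185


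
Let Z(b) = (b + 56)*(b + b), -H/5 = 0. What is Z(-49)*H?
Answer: 0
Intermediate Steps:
H = 0 (H = -5*0 = 0)
Z(b) = 2*b*(56 + b) (Z(b) = (56 + b)*(2*b) = 2*b*(56 + b))
Z(-49)*H = (2*(-49)*(56 - 49))*0 = (2*(-49)*7)*0 = -686*0 = 0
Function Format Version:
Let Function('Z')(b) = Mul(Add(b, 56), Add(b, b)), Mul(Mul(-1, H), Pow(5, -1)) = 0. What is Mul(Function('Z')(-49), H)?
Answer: 0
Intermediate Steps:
H = 0 (H = Mul(-5, 0) = 0)
Function('Z')(b) = Mul(2, b, Add(56, b)) (Function('Z')(b) = Mul(Add(56, b), Mul(2, b)) = Mul(2, b, Add(56, b)))
Mul(Function('Z')(-49), H) = Mul(Mul(2, -49, Add(56, -49)), 0) = Mul(Mul(2, -49, 7), 0) = Mul(-686, 0) = 0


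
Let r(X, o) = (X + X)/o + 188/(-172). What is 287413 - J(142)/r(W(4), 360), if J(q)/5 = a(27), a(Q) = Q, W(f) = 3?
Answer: 798494201/2777 ≈ 2.8754e+5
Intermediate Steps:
r(X, o) = -47/43 + 2*X/o (r(X, o) = (2*X)/o + 188*(-1/172) = 2*X/o - 47/43 = -47/43 + 2*X/o)
J(q) = 135 (J(q) = 5*27 = 135)
287413 - J(142)/r(W(4), 360) = 287413 - 135/(-47/43 + 2*3/360) = 287413 - 135/(-47/43 + 2*3*(1/360)) = 287413 - 135/(-47/43 + 1/60) = 287413 - 135/(-2777/2580) = 287413 - 135*(-2580)/2777 = 287413 - 1*(-348300/2777) = 287413 + 348300/2777 = 798494201/2777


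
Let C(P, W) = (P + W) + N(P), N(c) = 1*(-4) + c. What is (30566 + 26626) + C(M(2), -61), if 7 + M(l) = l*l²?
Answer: 57129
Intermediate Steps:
N(c) = -4 + c
M(l) = -7 + l³ (M(l) = -7 + l*l² = -7 + l³)
C(P, W) = -4 + W + 2*P (C(P, W) = (P + W) + (-4 + P) = -4 + W + 2*P)
(30566 + 26626) + C(M(2), -61) = (30566 + 26626) + (-4 - 61 + 2*(-7 + 2³)) = 57192 + (-4 - 61 + 2*(-7 + 8)) = 57192 + (-4 - 61 + 2*1) = 57192 + (-4 - 61 + 2) = 57192 - 63 = 57129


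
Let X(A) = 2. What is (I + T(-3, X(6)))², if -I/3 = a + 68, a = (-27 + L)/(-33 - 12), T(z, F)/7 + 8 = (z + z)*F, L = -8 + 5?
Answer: 119716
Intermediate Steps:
L = -3
T(z, F) = -56 + 14*F*z (T(z, F) = -56 + 7*((z + z)*F) = -56 + 7*((2*z)*F) = -56 + 7*(2*F*z) = -56 + 14*F*z)
a = ⅔ (a = (-27 - 3)/(-33 - 12) = -30/(-45) = -30*(-1/45) = ⅔ ≈ 0.66667)
I = -206 (I = -3*(⅔ + 68) = -3*206/3 = -206)
(I + T(-3, X(6)))² = (-206 + (-56 + 14*2*(-3)))² = (-206 + (-56 - 84))² = (-206 - 140)² = (-346)² = 119716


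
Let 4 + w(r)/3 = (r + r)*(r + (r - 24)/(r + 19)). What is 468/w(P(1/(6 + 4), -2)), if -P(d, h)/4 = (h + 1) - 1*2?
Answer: 1209/2129 ≈ 0.56787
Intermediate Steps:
P(d, h) = 4 - 4*h (P(d, h) = -4*((h + 1) - 1*2) = -4*((1 + h) - 2) = -4*(-1 + h) = 4 - 4*h)
w(r) = -12 + 6*r*(r + (-24 + r)/(19 + r)) (w(r) = -12 + 3*((r + r)*(r + (r - 24)/(r + 19))) = -12 + 3*((2*r)*(r + (-24 + r)/(19 + r))) = -12 + 3*(2*r*(r + (-24 + r)/(19 + r))) = -12 + 6*r*(r + (-24 + r)/(19 + r)))
468/w(P(1/(6 + 4), -2)) = 468/((6*(-38 + (4 - 4*(-2))**3 - 26*(4 - 4*(-2)) + 20*(4 - 4*(-2))**2)/(19 + (4 - 4*(-2))))) = 468/((6*(-38 + (4 + 8)**3 - 26*(4 + 8) + 20*(4 + 8)**2)/(19 + (4 + 8)))) = 468/((6*(-38 + 12**3 - 26*12 + 20*12**2)/(19 + 12))) = 468/((6*(-38 + 1728 - 312 + 20*144)/31)) = 468/((6*(1/31)*(-38 + 1728 - 312 + 2880))) = 468/((6*(1/31)*4258)) = 468/(25548/31) = 468*(31/25548) = 1209/2129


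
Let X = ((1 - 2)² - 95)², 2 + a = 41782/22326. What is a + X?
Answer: 98634833/11163 ≈ 8835.9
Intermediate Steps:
a = -1435/11163 (a = -2 + 41782/22326 = -2 + 41782*(1/22326) = -2 + 20891/11163 = -1435/11163 ≈ -0.12855)
X = 8836 (X = ((-1)² - 95)² = (1 - 95)² = (-94)² = 8836)
a + X = -1435/11163 + 8836 = 98634833/11163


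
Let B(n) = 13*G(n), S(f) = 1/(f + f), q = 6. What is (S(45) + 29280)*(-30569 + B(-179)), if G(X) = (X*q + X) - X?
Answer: -117348135731/90 ≈ -1.3039e+9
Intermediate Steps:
S(f) = 1/(2*f)
G(X) = 6*X (G(X) = (X*6 + X) - X = (6*X + X) - X = 7*X - X = 6*X)
B(n) = 78*n (B(n) = 13*(6*n) = 78*n)
(S(45) + 29280)*(-30569 + B(-179)) = ((½)/45 + 29280)*(-30569 + 78*(-179)) = ((½)*(1/45) + 29280)*(-30569 - 13962) = (1/90 + 29280)*(-44531) = (2635201/90)*(-44531) = -117348135731/90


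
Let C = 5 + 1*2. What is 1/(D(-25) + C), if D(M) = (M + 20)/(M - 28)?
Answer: 53/376 ≈ 0.14096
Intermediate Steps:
C = 7 (C = 5 + 2 = 7)
D(M) = (20 + M)/(-28 + M)
1/(D(-25) + C) = 1/((20 - 25)/(-28 - 25) + 7) = 1/(-5/(-53) + 7) = 1/(-1/53*(-5) + 7) = 1/(5/53 + 7) = 1/(376/53) = 53/376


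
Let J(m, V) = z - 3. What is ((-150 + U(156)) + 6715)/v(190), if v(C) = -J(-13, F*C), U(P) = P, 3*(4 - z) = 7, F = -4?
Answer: 20163/4 ≈ 5040.8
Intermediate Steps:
z = 5/3 (z = 4 - ⅓*7 = 4 - 7/3 = 5/3 ≈ 1.6667)
J(m, V) = -4/3 (J(m, V) = 5/3 - 3 = -4/3)
v(C) = 4/3 (v(C) = -1*(-4/3) = 4/3)
((-150 + U(156)) + 6715)/v(190) = ((-150 + 156) + 6715)/(4/3) = (6 + 6715)*(¾) = 6721*(¾) = 20163/4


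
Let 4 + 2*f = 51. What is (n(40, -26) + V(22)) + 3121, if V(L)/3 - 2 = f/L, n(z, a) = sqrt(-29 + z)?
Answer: 137729/44 + sqrt(11) ≈ 3133.5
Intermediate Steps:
f = 47/2 (f = -2 + (1/2)*51 = -2 + 51/2 = 47/2 ≈ 23.500)
V(L) = 6 + 141/(2*L) (V(L) = 6 + 3*(47/(2*L)) = 6 + 141/(2*L))
(n(40, -26) + V(22)) + 3121 = (sqrt(-29 + 40) + (6 + (141/2)/22)) + 3121 = (sqrt(11) + (6 + (141/2)*(1/22))) + 3121 = (sqrt(11) + (6 + 141/44)) + 3121 = (sqrt(11) + 405/44) + 3121 = (405/44 + sqrt(11)) + 3121 = 137729/44 + sqrt(11)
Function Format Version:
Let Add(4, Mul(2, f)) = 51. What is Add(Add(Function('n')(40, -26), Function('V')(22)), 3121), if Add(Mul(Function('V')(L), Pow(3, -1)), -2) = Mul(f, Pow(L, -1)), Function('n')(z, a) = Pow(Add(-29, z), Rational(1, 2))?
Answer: Add(Rational(137729, 44), Pow(11, Rational(1, 2))) ≈ 3133.5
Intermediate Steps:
f = Rational(47, 2) (f = Add(-2, Mul(Rational(1, 2), 51)) = Add(-2, Rational(51, 2)) = Rational(47, 2) ≈ 23.500)
Function('V')(L) = Add(6, Mul(Rational(141, 2), Pow(L, -1))) (Function('V')(L) = Add(6, Mul(3, Mul(Rational(47, 2), Pow(L, -1)))) = Add(6, Mul(Rational(141, 2), Pow(L, -1))))
Add(Add(Function('n')(40, -26), Function('V')(22)), 3121) = Add(Add(Pow(Add(-29, 40), Rational(1, 2)), Add(6, Mul(Rational(141, 2), Pow(22, -1)))), 3121) = Add(Add(Pow(11, Rational(1, 2)), Add(6, Mul(Rational(141, 2), Rational(1, 22)))), 3121) = Add(Add(Pow(11, Rational(1, 2)), Add(6, Rational(141, 44))), 3121) = Add(Add(Pow(11, Rational(1, 2)), Rational(405, 44)), 3121) = Add(Add(Rational(405, 44), Pow(11, Rational(1, 2))), 3121) = Add(Rational(137729, 44), Pow(11, Rational(1, 2)))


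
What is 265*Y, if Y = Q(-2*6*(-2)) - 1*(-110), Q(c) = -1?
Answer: 28885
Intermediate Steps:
Y = 109 (Y = -1 - 1*(-110) = -1 + 110 = 109)
265*Y = 265*109 = 28885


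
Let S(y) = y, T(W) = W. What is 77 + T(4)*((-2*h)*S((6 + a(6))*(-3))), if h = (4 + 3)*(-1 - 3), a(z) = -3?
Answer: -1939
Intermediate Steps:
h = -28 (h = 7*(-4) = -28)
77 + T(4)*((-2*h)*S((6 + a(6))*(-3))) = 77 + 4*((-2*(-28))*((6 - 3)*(-3))) = 77 + 4*(56*(3*(-3))) = 77 + 4*(56*(-9)) = 77 + 4*(-504) = 77 - 2016 = -1939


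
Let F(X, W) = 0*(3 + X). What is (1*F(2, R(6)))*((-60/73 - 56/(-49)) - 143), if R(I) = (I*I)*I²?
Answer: 0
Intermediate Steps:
R(I) = I⁴ (R(I) = I²*I² = I⁴)
F(X, W) = 0
(1*F(2, R(6)))*((-60/73 - 56/(-49)) - 143) = (1*0)*((-60/73 - 56/(-49)) - 143) = 0*((-60*1/73 - 56*(-1/49)) - 143) = 0*((-60/73 + 8/7) - 143) = 0*(164/511 - 143) = 0*(-72909/511) = 0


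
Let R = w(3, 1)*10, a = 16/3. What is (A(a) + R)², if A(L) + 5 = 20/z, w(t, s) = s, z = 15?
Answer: 361/9 ≈ 40.111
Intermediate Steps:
a = 16/3 (a = 16*(⅓) = 16/3 ≈ 5.3333)
R = 10 (R = 1*10 = 10)
A(L) = -11/3 (A(L) = -5 + 20/15 = -5 + 20*(1/15) = -5 + 4/3 = -11/3)
(A(a) + R)² = (-11/3 + 10)² = (19/3)² = 361/9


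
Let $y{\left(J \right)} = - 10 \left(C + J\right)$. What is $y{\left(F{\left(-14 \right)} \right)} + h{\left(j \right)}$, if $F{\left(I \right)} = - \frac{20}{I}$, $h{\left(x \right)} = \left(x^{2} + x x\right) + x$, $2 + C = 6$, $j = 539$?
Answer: $\frac{4070687}{7} \approx 5.8153 \cdot 10^{5}$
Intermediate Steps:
$C = 4$ ($C = -2 + 6 = 4$)
$h{\left(x \right)} = x + 2 x^{2}$ ($h{\left(x \right)} = \left(x^{2} + x^{2}\right) + x = 2 x^{2} + x = x + 2 x^{2}$)
$y{\left(J \right)} = -40 - 10 J$ ($y{\left(J \right)} = - 10 \left(4 + J\right) = -40 - 10 J$)
$y{\left(F{\left(-14 \right)} \right)} + h{\left(j \right)} = \left(-40 - 10 \left(- \frac{20}{-14}\right)\right) + 539 \left(1 + 2 \cdot 539\right) = \left(-40 - 10 \left(\left(-20\right) \left(- \frac{1}{14}\right)\right)\right) + 539 \left(1 + 1078\right) = \left(-40 - \frac{100}{7}\right) + 539 \cdot 1079 = \left(-40 - \frac{100}{7}\right) + 581581 = - \frac{380}{7} + 581581 = \frac{4070687}{7}$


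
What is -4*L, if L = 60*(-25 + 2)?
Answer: 5520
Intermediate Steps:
L = -1380 (L = 60*(-23) = -1380)
-4*L = -4*(-1380) = 5520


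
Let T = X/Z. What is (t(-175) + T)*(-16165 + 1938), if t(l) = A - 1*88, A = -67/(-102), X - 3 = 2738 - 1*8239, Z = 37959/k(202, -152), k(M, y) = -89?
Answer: 455684308261/430202 ≈ 1.0592e+6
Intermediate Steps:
Z = -37959/89 (Z = 37959/(-89) = 37959*(-1/89) = -37959/89 ≈ -426.51)
X = -5498 (X = 3 + (2738 - 1*8239) = 3 + (2738 - 8239) = 3 - 5501 = -5498)
A = 67/102 (A = -67*(-1/102) = 67/102 ≈ 0.65686)
T = 489322/37959 (T = -5498/(-37959/89) = -5498*(-89/37959) = 489322/37959 ≈ 12.891)
t(l) = -8909/102 (t(l) = 67/102 - 1*88 = 67/102 - 88 = -8909/102)
(t(-175) + T)*(-16165 + 1938) = (-8909/102 + 489322/37959)*(-16165 + 1938) = -32029543/430202*(-14227) = 455684308261/430202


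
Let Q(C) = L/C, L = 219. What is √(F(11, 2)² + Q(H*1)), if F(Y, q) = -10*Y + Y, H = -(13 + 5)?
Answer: √352398/6 ≈ 98.938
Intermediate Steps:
H = -18 (H = -1*18 = -18)
F(Y, q) = -9*Y
Q(C) = 219/C
√(F(11, 2)² + Q(H*1)) = √((-9*11)² + 219/((-18*1))) = √((-99)² + 219/(-18)) = √(9801 + 219*(-1/18)) = √(9801 - 73/6) = √(58733/6) = √352398/6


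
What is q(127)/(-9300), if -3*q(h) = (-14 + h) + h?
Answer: 4/465 ≈ 0.0086021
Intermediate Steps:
q(h) = 14/3 - 2*h/3 (q(h) = -((-14 + h) + h)/3 = -(-14 + 2*h)/3 = 14/3 - 2*h/3)
q(127)/(-9300) = (14/3 - 2/3*127)/(-9300) = (14/3 - 254/3)*(-1/9300) = -80*(-1/9300) = 4/465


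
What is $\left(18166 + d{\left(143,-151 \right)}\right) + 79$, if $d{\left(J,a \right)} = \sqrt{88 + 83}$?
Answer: $18245 + 3 \sqrt{19} \approx 18258.0$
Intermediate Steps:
$d{\left(J,a \right)} = 3 \sqrt{19}$ ($d{\left(J,a \right)} = \sqrt{171} = 3 \sqrt{19}$)
$\left(18166 + d{\left(143,-151 \right)}\right) + 79 = \left(18166 + 3 \sqrt{19}\right) + 79 = 18245 + 3 \sqrt{19}$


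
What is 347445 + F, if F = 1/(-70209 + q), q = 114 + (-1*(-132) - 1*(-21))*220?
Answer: 12659158574/36435 ≈ 3.4745e+5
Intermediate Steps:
q = 33774 (q = 114 + (132 + 21)*220 = 114 + 153*220 = 114 + 33660 = 33774)
F = -1/36435 (F = 1/(-70209 + 33774) = 1/(-36435) = -1/36435 ≈ -2.7446e-5)
347445 + F = 347445 - 1/36435 = 12659158574/36435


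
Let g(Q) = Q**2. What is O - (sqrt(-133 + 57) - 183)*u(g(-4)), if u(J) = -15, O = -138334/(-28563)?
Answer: -78267101/28563 + 30*I*sqrt(19) ≈ -2740.2 + 130.77*I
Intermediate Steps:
O = 138334/28563 (O = -138334*(-1/28563) = 138334/28563 ≈ 4.8431)
O - (sqrt(-133 + 57) - 183)*u(g(-4)) = 138334/28563 - (sqrt(-133 + 57) - 183)*(-15) = 138334/28563 - (sqrt(-76) - 183)*(-15) = 138334/28563 - (2*I*sqrt(19) - 183)*(-15) = 138334/28563 - (-183 + 2*I*sqrt(19))*(-15) = 138334/28563 - (2745 - 30*I*sqrt(19)) = 138334/28563 + (-2745 + 30*I*sqrt(19)) = -78267101/28563 + 30*I*sqrt(19)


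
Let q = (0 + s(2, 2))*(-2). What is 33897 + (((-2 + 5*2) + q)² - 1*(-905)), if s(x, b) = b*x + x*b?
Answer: 34866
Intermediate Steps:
s(x, b) = 2*b*x (s(x, b) = b*x + b*x = 2*b*x)
q = -16 (q = (0 + 2*2*2)*(-2) = (0 + 8)*(-2) = 8*(-2) = -16)
33897 + (((-2 + 5*2) + q)² - 1*(-905)) = 33897 + (((-2 + 5*2) - 16)² - 1*(-905)) = 33897 + (((-2 + 10) - 16)² + 905) = 33897 + ((8 - 16)² + 905) = 33897 + ((-8)² + 905) = 33897 + (64 + 905) = 33897 + 969 = 34866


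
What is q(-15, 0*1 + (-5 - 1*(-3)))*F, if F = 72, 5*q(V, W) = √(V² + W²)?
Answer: 72*√229/5 ≈ 217.91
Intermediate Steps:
q(V, W) = √(V² + W²)/5
q(-15, 0*1 + (-5 - 1*(-3)))*F = (√((-15)² + (0*1 + (-5 - 1*(-3)))²)/5)*72 = (√(225 + (0 + (-5 + 3))²)/5)*72 = (√(225 + (0 - 2)²)/5)*72 = (√(225 + (-2)²)/5)*72 = (√(225 + 4)/5)*72 = (√229/5)*72 = 72*√229/5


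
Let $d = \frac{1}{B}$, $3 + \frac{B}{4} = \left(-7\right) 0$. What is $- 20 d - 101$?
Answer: $- \frac{298}{3} \approx -99.333$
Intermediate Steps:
$B = -12$ ($B = -12 + 4 \left(\left(-7\right) 0\right) = -12 + 4 \cdot 0 = -12 + 0 = -12$)
$d = - \frac{1}{12}$ ($d = \frac{1}{-12} = - \frac{1}{12} \approx -0.083333$)
$- 20 d - 101 = \left(-20\right) \left(- \frac{1}{12}\right) - 101 = \frac{5}{3} - 101 = - \frac{298}{3}$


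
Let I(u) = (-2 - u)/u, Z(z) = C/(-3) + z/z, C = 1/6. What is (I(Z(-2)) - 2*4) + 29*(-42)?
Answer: -20895/17 ≈ -1229.1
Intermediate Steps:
C = ⅙ (C = 1*(⅙) = ⅙ ≈ 0.16667)
Z(z) = 17/18 (Z(z) = (⅙)/(-3) + z/z = (⅙)*(-⅓) + 1 = -1/18 + 1 = 17/18)
I(u) = (-2 - u)/u
(I(Z(-2)) - 2*4) + 29*(-42) = ((-2 - 1*17/18)/(17/18) - 2*4) + 29*(-42) = (18*(-2 - 17/18)/17 - 8) - 1218 = ((18/17)*(-53/18) - 8) - 1218 = (-53/17 - 8) - 1218 = -189/17 - 1218 = -20895/17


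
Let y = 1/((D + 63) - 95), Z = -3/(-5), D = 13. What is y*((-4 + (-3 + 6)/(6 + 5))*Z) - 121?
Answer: -126322/1045 ≈ -120.88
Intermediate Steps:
Z = ⅗ (Z = -3*(-⅕) = ⅗ ≈ 0.60000)
y = -1/19 (y = 1/((13 + 63) - 95) = 1/(76 - 95) = 1/(-19) = -1/19 ≈ -0.052632)
y*((-4 + (-3 + 6)/(6 + 5))*Z) - 121 = -(-4 + (-3 + 6)/(6 + 5))*3/(19*5) - 121 = -(-4 + 3/11)*3/(19*5) - 121 = -(-41)*3/(209*5) - 121 = -1/19*(-123/55) - 121 = 123/1045 - 121 = -126322/1045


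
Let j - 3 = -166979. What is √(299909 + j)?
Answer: √132933 ≈ 364.60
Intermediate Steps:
j = -166976 (j = 3 - 166979 = -166976)
√(299909 + j) = √(299909 - 166976) = √132933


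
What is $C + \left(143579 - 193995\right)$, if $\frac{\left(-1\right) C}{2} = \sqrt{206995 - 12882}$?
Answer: $-50416 - 2 \sqrt{194113} \approx -51297.0$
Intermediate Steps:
$C = - 2 \sqrt{194113}$ ($C = - 2 \sqrt{206995 - 12882} = - 2 \sqrt{194113} \approx -881.17$)
$C + \left(143579 - 193995\right) = - 2 \sqrt{194113} + \left(143579 - 193995\right) = - 2 \sqrt{194113} - 50416 = -50416 - 2 \sqrt{194113}$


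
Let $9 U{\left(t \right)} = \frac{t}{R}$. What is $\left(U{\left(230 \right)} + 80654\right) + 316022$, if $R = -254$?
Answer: $\frac{453400553}{1143} \approx 3.9668 \cdot 10^{5}$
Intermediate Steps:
$U{\left(t \right)} = - \frac{t}{2286}$ ($U{\left(t \right)} = \frac{t \frac{1}{-254}}{9} = \frac{t \left(- \frac{1}{254}\right)}{9} = \frac{\left(- \frac{1}{254}\right) t}{9} = - \frac{t}{2286}$)
$\left(U{\left(230 \right)} + 80654\right) + 316022 = \left(\left(- \frac{1}{2286}\right) 230 + 80654\right) + 316022 = \left(- \frac{115}{1143} + 80654\right) + 316022 = \frac{92187407}{1143} + 316022 = \frac{453400553}{1143}$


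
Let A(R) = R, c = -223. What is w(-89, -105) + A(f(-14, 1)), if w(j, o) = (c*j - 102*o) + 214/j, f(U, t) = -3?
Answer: 2719092/89 ≈ 30552.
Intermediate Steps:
w(j, o) = -223*j - 102*o + 214/j (w(j, o) = (-223*j - 102*o) + 214/j = -223*j - 102*o + 214/j)
w(-89, -105) + A(f(-14, 1)) = (-223*(-89) - 102*(-105) + 214/(-89)) - 3 = (19847 + 10710 + 214*(-1/89)) - 3 = (19847 + 10710 - 214/89) - 3 = 2719359/89 - 3 = 2719092/89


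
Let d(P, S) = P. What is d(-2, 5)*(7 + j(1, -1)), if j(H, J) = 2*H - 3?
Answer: -12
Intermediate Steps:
j(H, J) = -3 + 2*H
d(-2, 5)*(7 + j(1, -1)) = -2*(7 + (-3 + 2*1)) = -2*(7 + (-3 + 2)) = -2*(7 - 1) = -2*6 = -12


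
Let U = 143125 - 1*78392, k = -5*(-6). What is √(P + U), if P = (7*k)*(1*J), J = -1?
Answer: √64523 ≈ 254.01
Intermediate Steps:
k = 30
U = 64733 (U = 143125 - 78392 = 64733)
P = -210 (P = (7*30)*(1*(-1)) = 210*(-1) = -210)
√(P + U) = √(-210 + 64733) = √64523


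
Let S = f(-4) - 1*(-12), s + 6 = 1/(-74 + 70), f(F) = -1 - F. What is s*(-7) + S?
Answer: 235/4 ≈ 58.750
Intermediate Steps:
s = -25/4 (s = -6 + 1/(-74 + 70) = -6 + 1/(-4) = -6 - ¼ = -25/4 ≈ -6.2500)
S = 15 (S = (-1 - 1*(-4)) - 1*(-12) = (-1 + 4) + 12 = 3 + 12 = 15)
s*(-7) + S = -25/4*(-7) + 15 = 175/4 + 15 = 235/4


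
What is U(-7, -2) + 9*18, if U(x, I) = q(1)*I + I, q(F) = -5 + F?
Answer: 168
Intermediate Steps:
U(x, I) = -3*I (U(x, I) = (-5 + 1)*I + I = -4*I + I = -3*I)
U(-7, -2) + 9*18 = -3*(-2) + 9*18 = 6 + 162 = 168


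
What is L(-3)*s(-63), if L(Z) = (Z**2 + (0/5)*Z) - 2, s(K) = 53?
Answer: 371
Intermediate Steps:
L(Z) = -2 + Z**2 (L(Z) = (Z**2 + (0*(1/5))*Z) - 2 = (Z**2 + 0*Z) - 2 = (Z**2 + 0) - 2 = Z**2 - 2 = -2 + Z**2)
L(-3)*s(-63) = (-2 + (-3)**2)*53 = (-2 + 9)*53 = 7*53 = 371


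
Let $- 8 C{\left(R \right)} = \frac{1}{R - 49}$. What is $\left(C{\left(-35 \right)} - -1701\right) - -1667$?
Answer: $\frac{2263297}{672} \approx 3368.0$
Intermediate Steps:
$C{\left(R \right)} = - \frac{1}{8 \left(-49 + R\right)}$ ($C{\left(R \right)} = - \frac{1}{8 \left(R - 49\right)} = - \frac{1}{8 \left(-49 + R\right)}$)
$\left(C{\left(-35 \right)} - -1701\right) - -1667 = \left(- \frac{1}{-392 + 8 \left(-35\right)} - -1701\right) - -1667 = \left(- \frac{1}{-392 - 280} + 1701\right) + 1667 = \left(- \frac{1}{-672} + 1701\right) + 1667 = \left(\left(-1\right) \left(- \frac{1}{672}\right) + 1701\right) + 1667 = \left(\frac{1}{672} + 1701\right) + 1667 = \frac{1143073}{672} + 1667 = \frac{2263297}{672}$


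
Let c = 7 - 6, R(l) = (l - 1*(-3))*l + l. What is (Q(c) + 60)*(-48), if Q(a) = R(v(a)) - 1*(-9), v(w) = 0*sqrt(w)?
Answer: -3312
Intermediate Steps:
v(w) = 0
R(l) = l + l*(3 + l) (R(l) = (l + 3)*l + l = (3 + l)*l + l = l*(3 + l) + l = l + l*(3 + l))
c = 1
Q(a) = 9 (Q(a) = 0*(4 + 0) - 1*(-9) = 0*4 + 9 = 0 + 9 = 9)
(Q(c) + 60)*(-48) = (9 + 60)*(-48) = 69*(-48) = -3312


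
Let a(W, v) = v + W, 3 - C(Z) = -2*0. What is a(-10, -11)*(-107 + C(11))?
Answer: 2184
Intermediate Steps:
C(Z) = 3 (C(Z) = 3 - (-2)*0 = 3 - 1*0 = 3 + 0 = 3)
a(W, v) = W + v
a(-10, -11)*(-107 + C(11)) = (-10 - 11)*(-107 + 3) = -21*(-104) = 2184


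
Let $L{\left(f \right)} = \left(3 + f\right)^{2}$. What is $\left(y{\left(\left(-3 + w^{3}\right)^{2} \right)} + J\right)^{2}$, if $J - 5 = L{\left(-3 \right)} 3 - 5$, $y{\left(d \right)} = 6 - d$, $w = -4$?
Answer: $20097289$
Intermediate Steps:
$J = 0$ ($J = 5 - \left(5 - \left(3 - 3\right)^{2} \cdot 3\right) = 5 - \left(5 - 0^{2} \cdot 3\right) = 5 + \left(0 \cdot 3 - 5\right) = 5 + \left(0 - 5\right) = 5 - 5 = 0$)
$\left(y{\left(\left(-3 + w^{3}\right)^{2} \right)} + J\right)^{2} = \left(\left(6 - \left(-3 + \left(-4\right)^{3}\right)^{2}\right) + 0\right)^{2} = \left(\left(6 - \left(-3 - 64\right)^{2}\right) + 0\right)^{2} = \left(\left(6 - \left(-67\right)^{2}\right) + 0\right)^{2} = \left(\left(6 - 4489\right) + 0\right)^{2} = \left(-4483 + 0\right)^{2} = \left(-4483\right)^{2} = 20097289$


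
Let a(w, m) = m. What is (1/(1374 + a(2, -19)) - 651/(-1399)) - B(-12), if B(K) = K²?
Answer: -272089376/1895645 ≈ -143.53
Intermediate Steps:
(1/(1374 + a(2, -19)) - 651/(-1399)) - B(-12) = (1/(1374 - 19) - 651/(-1399)) - 1*(-12)² = (1/1355 - 651*(-1/1399)) - 1*144 = (1/1355 + 651/1399) - 144 = 883504/1895645 - 144 = -272089376/1895645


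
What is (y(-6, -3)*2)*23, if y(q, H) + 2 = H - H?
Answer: -92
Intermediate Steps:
y(q, H) = -2 (y(q, H) = -2 + (H - H) = -2 + 0 = -2)
(y(-6, -3)*2)*23 = -2*2*23 = -4*23 = -92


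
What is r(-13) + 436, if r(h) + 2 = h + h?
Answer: 408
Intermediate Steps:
r(h) = -2 + 2*h (r(h) = -2 + (h + h) = -2 + 2*h)
r(-13) + 436 = (-2 + 2*(-13)) + 436 = (-2 - 26) + 436 = -28 + 436 = 408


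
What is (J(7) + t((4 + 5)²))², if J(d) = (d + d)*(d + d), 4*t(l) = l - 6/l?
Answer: 545362609/11664 ≈ 46756.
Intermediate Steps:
t(l) = -3/(2*l) + l/4 (t(l) = (l - 6/l)/4 = -3/(2*l) + l/4)
J(d) = 4*d² (J(d) = (2*d)*(2*d) = 4*d²)
(J(7) + t((4 + 5)²))² = (4*7² + (-6 + ((4 + 5)²)²)/(4*((4 + 5)²)))² = (4*49 + (-6 + (9²)²)/(4*(9²)))² = (196 + (¼)*(-6 + 81²)/81)² = (196 + (¼)*(1/81)*(-6 + 6561))² = (196 + (¼)*(1/81)*6555)² = (196 + 2185/108)² = (23353/108)² = 545362609/11664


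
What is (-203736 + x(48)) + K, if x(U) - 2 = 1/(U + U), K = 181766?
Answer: -2108927/96 ≈ -21968.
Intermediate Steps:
x(U) = 2 + 1/(2*U) (x(U) = 2 + 1/(U + U) = 2 + 1/(2*U))
(-203736 + x(48)) + K = (-203736 + (2 + (½)/48)) + 181766 = (-203736 + (2 + (½)*(1/48))) + 181766 = (-203736 + (2 + 1/96)) + 181766 = (-203736 + 193/96) + 181766 = -19558463/96 + 181766 = -2108927/96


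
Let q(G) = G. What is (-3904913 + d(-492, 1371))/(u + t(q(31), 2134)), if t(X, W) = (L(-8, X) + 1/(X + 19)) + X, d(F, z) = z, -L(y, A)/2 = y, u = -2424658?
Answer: 195177100/121230549 ≈ 1.6100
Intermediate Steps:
L(y, A) = -2*y
t(X, W) = 16 + X + 1/(19 + X) (t(X, W) = (-2*(-8) + 1/(X + 19)) + X = (16 + 1/(19 + X)) + X = 16 + X + 1/(19 + X))
(-3904913 + d(-492, 1371))/(u + t(q(31), 2134)) = (-3904913 + 1371)/(-2424658 + (305 + 31**2 + 35*31)/(19 + 31)) = -3903542/(-2424658 + (305 + 961 + 1085)/50) = -3903542/(-2424658 + (1/50)*2351) = -3903542/(-2424658 + 2351/50) = -3903542/(-121230549/50) = -3903542*(-50/121230549) = 195177100/121230549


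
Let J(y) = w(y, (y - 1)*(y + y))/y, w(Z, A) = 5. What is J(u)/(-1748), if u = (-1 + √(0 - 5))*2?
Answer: 5/20976 + 5*I*√5/20976 ≈ 0.00023837 + 0.00053301*I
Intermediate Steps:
u = -2 + 2*I*√5 (u = (-1 + √(-5))*2 = (-1 + I*√5)*2 = -2 + 2*I*√5 ≈ -2.0 + 4.4721*I)
J(y) = 5/y
J(u)/(-1748) = (5/(-2 + 2*I*√5))/(-1748) = (5/(-2 + 2*I*√5))*(-1/1748) = -5/(1748*(-2 + 2*I*√5))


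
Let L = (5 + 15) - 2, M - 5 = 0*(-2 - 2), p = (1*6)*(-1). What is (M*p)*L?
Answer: -540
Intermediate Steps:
p = -6 (p = 6*(-1) = -6)
M = 5 (M = 5 + 0*(-2 - 2) = 5 + 0*(-4) = 5 + 0 = 5)
L = 18 (L = 20 - 2 = 18)
(M*p)*L = (5*(-6))*18 = -30*18 = -540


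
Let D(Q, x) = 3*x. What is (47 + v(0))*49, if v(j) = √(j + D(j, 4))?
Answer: 2303 + 98*√3 ≈ 2472.7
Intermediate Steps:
v(j) = √(12 + j) (v(j) = √(j + 3*4) = √(j + 12) = √(12 + j))
(47 + v(0))*49 = (47 + √(12 + 0))*49 = (47 + √12)*49 = (47 + 2*√3)*49 = 2303 + 98*√3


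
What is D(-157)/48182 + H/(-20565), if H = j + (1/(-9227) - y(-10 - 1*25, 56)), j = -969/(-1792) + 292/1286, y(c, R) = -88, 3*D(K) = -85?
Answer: -25833732414634643/5267360471958708480 ≈ -0.0049045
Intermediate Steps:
D(K) = -85/3 (D(K) = (1/3)*(-85) = -85/3)
j = 884699/1152256 (j = -969*(-1/1792) + 292*(1/1286) = 969/1792 + 146/643 = 884699/1152256 ≈ 0.76780)
H = 943766183273/10631866112 (H = 884699/1152256 + (1/(-9227) - 1*(-88)) = 884699/1152256 + (-1/9227 + 88) = 884699/1152256 + 811975/9227 = 943766183273/10631866112 ≈ 88.768)
D(-157)/48182 + H/(-20565) = -85/3/48182 + (943766183273/10631866112)/(-20565) = -85/3*1/48182 + (943766183273/10631866112)*(-1/20565) = -85/144546 - 943766183273/218644326593280 = -25833732414634643/5267360471958708480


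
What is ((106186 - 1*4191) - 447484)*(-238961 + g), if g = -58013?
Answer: 102601250286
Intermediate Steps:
((106186 - 1*4191) - 447484)*(-238961 + g) = ((106186 - 1*4191) - 447484)*(-238961 - 58013) = ((106186 - 4191) - 447484)*(-296974) = (101995 - 447484)*(-296974) = -345489*(-296974) = 102601250286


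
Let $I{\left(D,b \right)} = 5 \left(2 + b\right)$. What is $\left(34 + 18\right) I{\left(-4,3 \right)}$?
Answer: $1300$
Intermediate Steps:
$I{\left(D,b \right)} = 10 + 5 b$
$\left(34 + 18\right) I{\left(-4,3 \right)} = \left(34 + 18\right) \left(10 + 5 \cdot 3\right) = 52 \left(10 + 15\right) = 52 \cdot 25 = 1300$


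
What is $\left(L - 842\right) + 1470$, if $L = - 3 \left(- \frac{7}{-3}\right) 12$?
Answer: $544$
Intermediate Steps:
$L = -84$ ($L = - 3 \left(\left(-7\right) \left(- \frac{1}{3}\right)\right) 12 = \left(-3\right) \frac{7}{3} \cdot 12 = \left(-7\right) 12 = -84$)
$\left(L - 842\right) + 1470 = \left(-84 - 842\right) + 1470 = -926 + 1470 = 544$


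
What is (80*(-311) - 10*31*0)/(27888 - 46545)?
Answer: 24880/18657 ≈ 1.3335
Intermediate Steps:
(80*(-311) - 10*31*0)/(27888 - 46545) = (-24880 - 310*0)/(-18657) = (-24880 + 0)*(-1/18657) = -24880*(-1/18657) = 24880/18657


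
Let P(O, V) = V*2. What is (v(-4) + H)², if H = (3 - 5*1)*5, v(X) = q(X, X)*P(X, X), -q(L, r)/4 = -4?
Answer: 19044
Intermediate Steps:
P(O, V) = 2*V
q(L, r) = 16 (q(L, r) = -4*(-4) = 16)
v(X) = 32*X (v(X) = 16*(2*X) = 32*X)
H = -10 (H = (3 - 5)*5 = -2*5 = -10)
(v(-4) + H)² = (32*(-4) - 10)² = (-128 - 10)² = (-138)² = 19044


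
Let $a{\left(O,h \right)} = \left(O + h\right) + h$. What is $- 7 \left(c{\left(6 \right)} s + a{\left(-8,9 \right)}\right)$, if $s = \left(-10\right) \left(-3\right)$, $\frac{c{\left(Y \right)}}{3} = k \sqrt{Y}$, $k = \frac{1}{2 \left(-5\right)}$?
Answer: $-70 + 63 \sqrt{6} \approx 84.318$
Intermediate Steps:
$k = - \frac{1}{10}$ ($k = \frac{1}{-10} = - \frac{1}{10} \approx -0.1$)
$a{\left(O,h \right)} = O + 2 h$
$c{\left(Y \right)} = - \frac{3 \sqrt{Y}}{10}$ ($c{\left(Y \right)} = 3 \left(- \frac{\sqrt{Y}}{10}\right) = - \frac{3 \sqrt{Y}}{10}$)
$s = 30$
$- 7 \left(c{\left(6 \right)} s + a{\left(-8,9 \right)}\right) = - 7 \left(- \frac{3 \sqrt{6}}{10} \cdot 30 + \left(-8 + 2 \cdot 9\right)\right) = - 7 \left(- 9 \sqrt{6} + \left(-8 + 18\right)\right) = - 7 \left(- 9 \sqrt{6} + 10\right) = - 7 \left(10 - 9 \sqrt{6}\right) = -70 + 63 \sqrt{6}$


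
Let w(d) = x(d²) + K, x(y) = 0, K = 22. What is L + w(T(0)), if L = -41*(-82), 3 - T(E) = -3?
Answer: 3384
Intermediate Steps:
T(E) = 6 (T(E) = 3 - 1*(-3) = 3 + 3 = 6)
L = 3362
w(d) = 22 (w(d) = 0 + 22 = 22)
L + w(T(0)) = 3362 + 22 = 3384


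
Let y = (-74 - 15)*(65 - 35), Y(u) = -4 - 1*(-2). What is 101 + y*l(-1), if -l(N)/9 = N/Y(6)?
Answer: 12116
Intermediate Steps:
Y(u) = -2 (Y(u) = -4 + 2 = -2)
l(N) = 9*N/2 (l(N) = -9*N/(-2) = -9*N*(-1)/2 = -(-9)*N/2 = 9*N/2)
y = -2670 (y = -89*30 = -2670)
101 + y*l(-1) = 101 - 12015*(-1) = 101 - 2670*(-9/2) = 101 + 12015 = 12116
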